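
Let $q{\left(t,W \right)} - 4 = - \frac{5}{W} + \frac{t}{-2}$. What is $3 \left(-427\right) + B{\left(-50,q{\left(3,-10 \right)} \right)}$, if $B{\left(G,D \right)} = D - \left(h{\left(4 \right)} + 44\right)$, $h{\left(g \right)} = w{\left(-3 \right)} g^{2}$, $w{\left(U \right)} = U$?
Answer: $-1274$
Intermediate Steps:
$h{\left(g \right)} = - 3 g^{2}$
$q{\left(t,W \right)} = 4 - \frac{5}{W} - \frac{t}{2}$ ($q{\left(t,W \right)} = 4 + \left(- \frac{5}{W} + \frac{t}{-2}\right) = 4 + \left(- \frac{5}{W} + t \left(- \frac{1}{2}\right)\right) = 4 - \left(\frac{t}{2} + \frac{5}{W}\right) = 4 - \frac{5}{W} - \frac{t}{2}$)
$B{\left(G,D \right)} = 4 + D$ ($B{\left(G,D \right)} = D - \left(- 3 \cdot 4^{2} + 44\right) = D - \left(\left(-3\right) 16 + 44\right) = D - \left(-48 + 44\right) = D - -4 = D + 4 = 4 + D$)
$3 \left(-427\right) + B{\left(-50,q{\left(3,-10 \right)} \right)} = 3 \left(-427\right) + \left(4 - \left(- \frac{5}{2} - \frac{1}{2}\right)\right) = -1281 + \left(4 - -3\right) = -1281 + \left(4 + \left(4 + \frac{1}{2} - \frac{3}{2}\right)\right) = -1281 + \left(4 + 3\right) = -1281 + 7 = -1274$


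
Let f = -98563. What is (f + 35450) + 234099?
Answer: 170986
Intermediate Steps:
(f + 35450) + 234099 = (-98563 + 35450) + 234099 = -63113 + 234099 = 170986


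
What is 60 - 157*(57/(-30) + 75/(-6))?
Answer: 11604/5 ≈ 2320.8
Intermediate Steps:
60 - 157*(57/(-30) + 75/(-6)) = 60 - 157*(57*(-1/30) + 75*(-⅙)) = 60 - 157*(-19/10 - 25/2) = 60 - 157*(-72/5) = 60 + 11304/5 = 11604/5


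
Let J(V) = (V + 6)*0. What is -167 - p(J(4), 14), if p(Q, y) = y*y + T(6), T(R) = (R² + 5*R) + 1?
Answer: -430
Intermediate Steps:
T(R) = 1 + R² + 5*R
J(V) = 0 (J(V) = (6 + V)*0 = 0)
p(Q, y) = 67 + y² (p(Q, y) = y*y + (1 + 6² + 5*6) = y² + (1 + 36 + 30) = y² + 67 = 67 + y²)
-167 - p(J(4), 14) = -167 - (67 + 14²) = -167 - (67 + 196) = -167 - 1*263 = -167 - 263 = -430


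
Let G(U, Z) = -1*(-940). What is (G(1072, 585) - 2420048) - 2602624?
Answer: -5021732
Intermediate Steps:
G(U, Z) = 940
(G(1072, 585) - 2420048) - 2602624 = (940 - 2420048) - 2602624 = -2419108 - 2602624 = -5021732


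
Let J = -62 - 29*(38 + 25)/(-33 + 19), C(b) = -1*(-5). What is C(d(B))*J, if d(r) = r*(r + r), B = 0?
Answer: 685/2 ≈ 342.50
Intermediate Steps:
d(r) = 2*r² (d(r) = r*(2*r) = 2*r²)
C(b) = 5
J = 137/2 (J = -62 - 1827/(-14) = -62 - 1827*(-1)/14 = -62 - 29*(-9/2) = -62 + 261/2 = 137/2 ≈ 68.500)
C(d(B))*J = 5*(137/2) = 685/2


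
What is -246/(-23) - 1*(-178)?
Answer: 4340/23 ≈ 188.70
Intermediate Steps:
-246/(-23) - 1*(-178) = -246*(-1/23) + 178 = 246/23 + 178 = 4340/23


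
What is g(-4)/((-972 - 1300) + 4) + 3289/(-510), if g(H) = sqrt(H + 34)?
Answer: -3289/510 - sqrt(30)/2268 ≈ -6.4514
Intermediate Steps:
g(H) = sqrt(34 + H)
g(-4)/((-972 - 1300) + 4) + 3289/(-510) = sqrt(34 - 4)/((-972 - 1300) + 4) + 3289/(-510) = sqrt(30)/(-2272 + 4) + 3289*(-1/510) = sqrt(30)/(-2268) - 3289/510 = sqrt(30)*(-1/2268) - 3289/510 = -sqrt(30)/2268 - 3289/510 = -3289/510 - sqrt(30)/2268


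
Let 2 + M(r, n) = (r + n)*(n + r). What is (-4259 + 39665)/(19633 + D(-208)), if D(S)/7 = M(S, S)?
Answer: 3934/136779 ≈ 0.028762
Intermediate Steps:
M(r, n) = -2 + (n + r)² (M(r, n) = -2 + (r + n)*(n + r) = -2 + (n + r)*(n + r) = -2 + (n + r)²)
D(S) = -14 + 28*S² (D(S) = 7*(-2 + (S + S)²) = 7*(-2 + (2*S)²) = 7*(-2 + 4*S²) = -14 + 28*S²)
(-4259 + 39665)/(19633 + D(-208)) = (-4259 + 39665)/(19633 + (-14 + 28*(-208)²)) = 35406/(19633 + (-14 + 28*43264)) = 35406/(19633 + (-14 + 1211392)) = 35406/(19633 + 1211378) = 35406/1231011 = 35406*(1/1231011) = 3934/136779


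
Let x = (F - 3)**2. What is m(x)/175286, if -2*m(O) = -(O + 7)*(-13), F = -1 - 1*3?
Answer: -182/87643 ≈ -0.0020766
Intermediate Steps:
F = -4 (F = -1 - 3 = -4)
x = 49 (x = (-4 - 3)**2 = (-7)**2 = 49)
m(O) = -91/2 - 13*O/2 (m(O) = -(-1)*(O + 7)*(-13)/2 = -(-1)*(7 + O)*(-13)/2 = -(-1)*(-91 - 13*O)/2 = -(91 + 13*O)/2 = -91/2 - 13*O/2)
m(x)/175286 = (-91/2 - 13/2*49)/175286 = (-91/2 - 637/2)*(1/175286) = -364*1/175286 = -182/87643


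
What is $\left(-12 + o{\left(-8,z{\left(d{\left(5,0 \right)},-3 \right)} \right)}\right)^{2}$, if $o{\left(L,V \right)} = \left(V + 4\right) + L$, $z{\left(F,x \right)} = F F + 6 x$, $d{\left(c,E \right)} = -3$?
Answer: $625$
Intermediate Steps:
$z{\left(F,x \right)} = F^{2} + 6 x$
$o{\left(L,V \right)} = 4 + L + V$ ($o{\left(L,V \right)} = \left(4 + V\right) + L = 4 + L + V$)
$\left(-12 + o{\left(-8,z{\left(d{\left(5,0 \right)},-3 \right)} \right)}\right)^{2} = \left(-12 + \left(4 - 8 + \left(\left(-3\right)^{2} + 6 \left(-3\right)\right)\right)\right)^{2} = \left(-12 + \left(4 - 8 + \left(9 - 18\right)\right)\right)^{2} = \left(-12 - 13\right)^{2} = \left(-25\right)^{2} = 625$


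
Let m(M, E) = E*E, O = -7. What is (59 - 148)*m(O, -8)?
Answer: -5696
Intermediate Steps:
m(M, E) = E²
(59 - 148)*m(O, -8) = (59 - 148)*(-8)² = -89*64 = -5696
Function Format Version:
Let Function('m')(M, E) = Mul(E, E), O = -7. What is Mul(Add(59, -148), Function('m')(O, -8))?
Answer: -5696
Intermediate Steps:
Function('m')(M, E) = Pow(E, 2)
Mul(Add(59, -148), Function('m')(O, -8)) = Mul(Add(59, -148), Pow(-8, 2)) = Mul(-89, 64) = -5696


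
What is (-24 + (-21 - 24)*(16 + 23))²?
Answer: 3164841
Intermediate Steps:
(-24 + (-21 - 24)*(16 + 23))² = (-24 - 45*39)² = (-24 - 1755)² = (-1779)² = 3164841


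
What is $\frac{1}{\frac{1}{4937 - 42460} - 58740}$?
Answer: $- \frac{37523}{2204101021} \approx -1.7024 \cdot 10^{-5}$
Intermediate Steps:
$\frac{1}{\frac{1}{4937 - 42460} - 58740} = \frac{1}{\frac{1}{-37523} - 58740} = \frac{1}{- \frac{1}{37523} - 58740} = \frac{1}{- \frac{2204101021}{37523}} = - \frac{37523}{2204101021}$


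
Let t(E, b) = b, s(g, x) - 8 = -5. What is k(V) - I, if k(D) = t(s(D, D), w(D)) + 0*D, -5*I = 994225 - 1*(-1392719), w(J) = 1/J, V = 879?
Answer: 2098123781/4395 ≈ 4.7739e+5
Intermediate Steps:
s(g, x) = 3 (s(g, x) = 8 - 5 = 3)
I = -2386944/5 (I = -(994225 - 1*(-1392719))/5 = -(994225 + 1392719)/5 = -⅕*2386944 = -2386944/5 ≈ -4.7739e+5)
k(D) = 1/D (k(D) = 1/D + 0*D = 1/D + 0 = 1/D)
k(V) - I = 1/879 - 1*(-2386944/5) = 1/879 + 2386944/5 = 2098123781/4395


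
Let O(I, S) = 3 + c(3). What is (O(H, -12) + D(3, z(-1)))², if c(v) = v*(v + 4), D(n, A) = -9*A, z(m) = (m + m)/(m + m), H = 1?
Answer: 225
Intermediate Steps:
z(m) = 1 (z(m) = (2*m)/((2*m)) = (2*m)*(1/(2*m)) = 1)
c(v) = v*(4 + v)
O(I, S) = 24 (O(I, S) = 3 + 3*(4 + 3) = 3 + 3*7 = 3 + 21 = 24)
(O(H, -12) + D(3, z(-1)))² = (24 - 9*1)² = (24 - 9)² = 15² = 225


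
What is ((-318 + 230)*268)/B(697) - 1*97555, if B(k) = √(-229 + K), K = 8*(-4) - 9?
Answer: -97555 + 11792*I*√30/45 ≈ -97555.0 + 1435.3*I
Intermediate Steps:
K = -41 (K = -32 - 9 = -41)
B(k) = 3*I*√30 (B(k) = √(-229 - 41) = √(-270) = 3*I*√30)
((-318 + 230)*268)/B(697) - 1*97555 = ((-318 + 230)*268)/((3*I*√30)) - 1*97555 = (-88*268)*(-I*√30/90) - 97555 = -(-11792)*I*√30/45 - 97555 = 11792*I*√30/45 - 97555 = -97555 + 11792*I*√30/45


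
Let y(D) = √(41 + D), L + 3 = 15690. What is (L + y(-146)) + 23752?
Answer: 39439 + I*√105 ≈ 39439.0 + 10.247*I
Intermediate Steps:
L = 15687 (L = -3 + 15690 = 15687)
(L + y(-146)) + 23752 = (15687 + √(41 - 146)) + 23752 = (15687 + √(-105)) + 23752 = (15687 + I*√105) + 23752 = 39439 + I*√105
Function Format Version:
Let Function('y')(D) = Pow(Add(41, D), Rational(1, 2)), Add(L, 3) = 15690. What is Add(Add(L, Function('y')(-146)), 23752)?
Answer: Add(39439, Mul(I, Pow(105, Rational(1, 2)))) ≈ Add(39439., Mul(10.247, I))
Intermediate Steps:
L = 15687 (L = Add(-3, 15690) = 15687)
Add(Add(L, Function('y')(-146)), 23752) = Add(Add(15687, Pow(Add(41, -146), Rational(1, 2))), 23752) = Add(Add(15687, Pow(-105, Rational(1, 2))), 23752) = Add(Add(15687, Mul(I, Pow(105, Rational(1, 2)))), 23752) = Add(39439, Mul(I, Pow(105, Rational(1, 2))))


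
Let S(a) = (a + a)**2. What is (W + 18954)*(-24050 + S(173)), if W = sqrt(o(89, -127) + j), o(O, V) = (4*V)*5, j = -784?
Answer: 1813253364 + 191332*I*sqrt(831) ≈ 1.8133e+9 + 5.5155e+6*I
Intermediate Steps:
o(O, V) = 20*V
W = 2*I*sqrt(831) (W = sqrt(20*(-127) - 784) = sqrt(-2540 - 784) = sqrt(-3324) = 2*I*sqrt(831) ≈ 57.654*I)
S(a) = 4*a**2 (S(a) = (2*a)**2 = 4*a**2)
(W + 18954)*(-24050 + S(173)) = (2*I*sqrt(831) + 18954)*(-24050 + 4*173**2) = (18954 + 2*I*sqrt(831))*(-24050 + 4*29929) = (18954 + 2*I*sqrt(831))*(-24050 + 119716) = (18954 + 2*I*sqrt(831))*95666 = 1813253364 + 191332*I*sqrt(831)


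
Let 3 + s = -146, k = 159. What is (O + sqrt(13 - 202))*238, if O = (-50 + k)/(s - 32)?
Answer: -25942/181 + 714*I*sqrt(21) ≈ -143.33 + 3272.0*I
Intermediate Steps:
s = -149 (s = -3 - 146 = -149)
O = -109/181 (O = (-50 + 159)/(-149 - 32) = 109/(-181) = 109*(-1/181) = -109/181 ≈ -0.60221)
(O + sqrt(13 - 202))*238 = (-109/181 + sqrt(13 - 202))*238 = (-109/181 + sqrt(-189))*238 = (-109/181 + 3*I*sqrt(21))*238 = -25942/181 + 714*I*sqrt(21)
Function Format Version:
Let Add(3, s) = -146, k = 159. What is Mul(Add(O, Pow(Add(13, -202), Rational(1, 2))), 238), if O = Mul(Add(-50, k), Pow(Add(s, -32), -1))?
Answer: Add(Rational(-25942, 181), Mul(714, I, Pow(21, Rational(1, 2)))) ≈ Add(-143.33, Mul(3272.0, I))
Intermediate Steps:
s = -149 (s = Add(-3, -146) = -149)
O = Rational(-109, 181) (O = Mul(Add(-50, 159), Pow(Add(-149, -32), -1)) = Mul(109, Pow(-181, -1)) = Mul(109, Rational(-1, 181)) = Rational(-109, 181) ≈ -0.60221)
Mul(Add(O, Pow(Add(13, -202), Rational(1, 2))), 238) = Mul(Add(Rational(-109, 181), Pow(Add(13, -202), Rational(1, 2))), 238) = Mul(Add(Rational(-109, 181), Pow(-189, Rational(1, 2))), 238) = Mul(Add(Rational(-109, 181), Mul(3, I, Pow(21, Rational(1, 2)))), 238) = Add(Rational(-25942, 181), Mul(714, I, Pow(21, Rational(1, 2))))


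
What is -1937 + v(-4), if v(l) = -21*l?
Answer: -1853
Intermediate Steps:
-1937 + v(-4) = -1937 - 21*(-4) = -1937 + 84 = -1853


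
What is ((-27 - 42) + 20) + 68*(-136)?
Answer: -9297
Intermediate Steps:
((-27 - 42) + 20) + 68*(-136) = (-69 + 20) - 9248 = -49 - 9248 = -9297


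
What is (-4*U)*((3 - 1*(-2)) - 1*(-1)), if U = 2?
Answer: -48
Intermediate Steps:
(-4*U)*((3 - 1*(-2)) - 1*(-1)) = (-4*2)*((3 - 1*(-2)) - 1*(-1)) = -8*((3 + 2) + 1) = -8*(5 + 1) = -8*6 = -48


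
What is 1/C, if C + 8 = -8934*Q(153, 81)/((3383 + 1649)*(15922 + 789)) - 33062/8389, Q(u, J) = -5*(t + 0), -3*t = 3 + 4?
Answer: -352714464764/4212240601159 ≈ -0.083736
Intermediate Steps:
t = -7/3 (t = -(3 + 4)/3 = -⅓*7 = -7/3 ≈ -2.3333)
Q(u, J) = 35/3 (Q(u, J) = -5*(-7/3 + 0) = -5*(-7/3) = 35/3)
C = -4212240601159/352714464764 (C = -8 + (-8934*35/(3*(3383 + 1649)*(15922 + 789)) - 33062/8389) = -8 + (-8934/((16711*5032)*(3/35)) - 33062*1/8389) = -8 + (-8934/(84089752*(3/35)) - 33062/8389) = -8 + (-8934/252269256/35 - 33062/8389) = -8 + (-8934*35/252269256 - 33062/8389) = -8 + (-52115/42044876 - 33062/8389) = -8 - 1390524883047/352714464764 = -4212240601159/352714464764 ≈ -11.942)
1/C = 1/(-4212240601159/352714464764) = -352714464764/4212240601159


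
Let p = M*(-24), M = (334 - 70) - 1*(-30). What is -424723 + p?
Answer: -431779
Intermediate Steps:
M = 294 (M = 264 + 30 = 294)
p = -7056 (p = 294*(-24) = -7056)
-424723 + p = -424723 - 7056 = -431779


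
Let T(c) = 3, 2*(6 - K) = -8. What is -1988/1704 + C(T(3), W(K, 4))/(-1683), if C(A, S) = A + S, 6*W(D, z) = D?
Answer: -11809/10098 ≈ -1.1694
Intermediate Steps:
K = 10 (K = 6 - 1/2*(-8) = 6 + 4 = 10)
W(D, z) = D/6
-1988/1704 + C(T(3), W(K, 4))/(-1683) = -1988/1704 + (3 + (1/6)*10)/(-1683) = -1988*1/1704 + (3 + 5/3)*(-1/1683) = -7/6 + (14/3)*(-1/1683) = -7/6 - 14/5049 = -11809/10098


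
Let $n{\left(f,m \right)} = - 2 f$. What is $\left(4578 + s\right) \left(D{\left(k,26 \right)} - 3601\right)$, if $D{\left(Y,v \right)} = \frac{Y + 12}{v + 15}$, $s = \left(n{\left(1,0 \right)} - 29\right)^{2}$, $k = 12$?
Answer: $- \frac{817650563}{41} \approx -1.9943 \cdot 10^{7}$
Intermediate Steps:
$s = 961$ ($s = \left(\left(-2\right) 1 - 29\right)^{2} = \left(-2 - 29\right)^{2} = \left(-31\right)^{2} = 961$)
$D{\left(Y,v \right)} = \frac{12 + Y}{15 + v}$
$\left(4578 + s\right) \left(D{\left(k,26 \right)} - 3601\right) = \left(4578 + 961\right) \left(\frac{12 + 12}{15 + 26} - 3601\right) = 5539 \left(\frac{1}{41} \cdot 24 - 3601\right) = 5539 \left(\frac{24}{41} - 3601\right) = 5539 \left(- \frac{147617}{41}\right) = - \frac{817650563}{41}$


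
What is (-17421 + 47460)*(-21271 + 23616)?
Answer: 70441455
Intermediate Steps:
(-17421 + 47460)*(-21271 + 23616) = 30039*2345 = 70441455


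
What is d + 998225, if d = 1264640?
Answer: 2262865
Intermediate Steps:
d + 998225 = 1264640 + 998225 = 2262865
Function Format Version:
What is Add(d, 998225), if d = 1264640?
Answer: 2262865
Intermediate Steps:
Add(d, 998225) = Add(1264640, 998225) = 2262865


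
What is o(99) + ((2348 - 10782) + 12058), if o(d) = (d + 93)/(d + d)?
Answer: 119624/33 ≈ 3625.0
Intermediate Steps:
o(d) = (93 + d)/(2*d) (o(d) = (93 + d)/((2*d)) = (93 + d)*(1/(2*d)) = (93 + d)/(2*d))
o(99) + ((2348 - 10782) + 12058) = (½)*(93 + 99)/99 + ((2348 - 10782) + 12058) = (½)*(1/99)*192 + (-8434 + 12058) = 32/33 + 3624 = 119624/33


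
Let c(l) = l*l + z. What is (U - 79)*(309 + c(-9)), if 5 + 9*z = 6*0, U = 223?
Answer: 56080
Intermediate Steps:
z = -5/9 (z = -5/9 + (6*0)/9 = -5/9 + (⅑)*0 = -5/9 + 0 = -5/9 ≈ -0.55556)
c(l) = -5/9 + l² (c(l) = l*l - 5/9 = l² - 5/9 = -5/9 + l²)
(U - 79)*(309 + c(-9)) = (223 - 79)*(309 + (-5/9 + (-9)²)) = 144*(309 + (-5/9 + 81)) = 144*(309 + 724/9) = 144*(3505/9) = 56080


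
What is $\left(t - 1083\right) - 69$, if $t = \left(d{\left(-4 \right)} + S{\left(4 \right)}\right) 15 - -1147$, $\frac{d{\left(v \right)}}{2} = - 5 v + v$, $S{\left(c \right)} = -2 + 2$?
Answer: $475$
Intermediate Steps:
$S{\left(c \right)} = 0$
$d{\left(v \right)} = - 8 v$ ($d{\left(v \right)} = 2 \left(- 5 v + v\right) = 2 \left(- 4 v\right) = - 8 v$)
$t = 1627$ ($t = \left(\left(-8\right) \left(-4\right) + 0\right) 15 - -1147 = \left(32 + 0\right) 15 + 1147 = 32 \cdot 15 + 1147 = 480 + 1147 = 1627$)
$\left(t - 1083\right) - 69 = \left(1627 - 1083\right) - 69 = 544 - 69 = 475$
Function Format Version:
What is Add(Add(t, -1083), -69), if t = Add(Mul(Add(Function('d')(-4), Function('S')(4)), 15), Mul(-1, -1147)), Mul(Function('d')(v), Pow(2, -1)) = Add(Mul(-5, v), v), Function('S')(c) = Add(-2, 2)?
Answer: 475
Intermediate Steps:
Function('S')(c) = 0
Function('d')(v) = Mul(-8, v) (Function('d')(v) = Mul(2, Add(Mul(-5, v), v)) = Mul(2, Mul(-4, v)) = Mul(-8, v))
t = 1627 (t = Add(Mul(Add(Mul(-8, -4), 0), 15), Mul(-1, -1147)) = Add(Mul(Add(32, 0), 15), 1147) = Add(Mul(32, 15), 1147) = Add(480, 1147) = 1627)
Add(Add(t, -1083), -69) = Add(Add(1627, -1083), -69) = Add(544, -69) = 475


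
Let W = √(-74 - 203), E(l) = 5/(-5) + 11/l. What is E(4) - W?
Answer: 7/4 - I*√277 ≈ 1.75 - 16.643*I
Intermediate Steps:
E(l) = -1 + 11/l (E(l) = 5*(-⅕) + 11/l = -1 + 11/l)
W = I*√277 (W = √(-277) = I*√277 ≈ 16.643*I)
E(4) - W = (11 - 1*4)/4 - I*√277 = (11 - 4)/4 - I*√277 = (¼)*7 - I*√277 = 7/4 - I*√277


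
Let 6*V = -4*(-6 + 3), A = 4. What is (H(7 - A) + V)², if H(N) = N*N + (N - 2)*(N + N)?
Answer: 289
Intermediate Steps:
H(N) = N² + 2*N*(-2 + N) (H(N) = N² + (-2 + N)*(2*N) = N² + 2*N*(-2 + N))
V = 2 (V = (-4*(-6 + 3))/6 = (-4*(-3))/6 = (⅙)*12 = 2)
(H(7 - A) + V)² = ((7 - 1*4)*(-4 + 3*(7 - 1*4)) + 2)² = ((7 - 4)*(-4 + 3*(7 - 4)) + 2)² = (3*(-4 + 3*3) + 2)² = (3*(-4 + 9) + 2)² = (3*5 + 2)² = (15 + 2)² = 17² = 289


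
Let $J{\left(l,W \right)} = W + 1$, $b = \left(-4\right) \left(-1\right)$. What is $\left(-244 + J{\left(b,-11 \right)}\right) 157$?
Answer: $-39878$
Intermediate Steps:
$b = 4$
$J{\left(l,W \right)} = 1 + W$
$\left(-244 + J{\left(b,-11 \right)}\right) 157 = \left(-244 + \left(1 - 11\right)\right) 157 = \left(-244 - 10\right) 157 = \left(-254\right) 157 = -39878$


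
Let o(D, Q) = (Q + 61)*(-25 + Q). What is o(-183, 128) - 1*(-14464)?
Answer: 33931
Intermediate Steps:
o(D, Q) = (-25 + Q)*(61 + Q) (o(D, Q) = (61 + Q)*(-25 + Q) = (-25 + Q)*(61 + Q))
o(-183, 128) - 1*(-14464) = (-1525 + 128² + 36*128) - 1*(-14464) = (-1525 + 16384 + 4608) + 14464 = 19467 + 14464 = 33931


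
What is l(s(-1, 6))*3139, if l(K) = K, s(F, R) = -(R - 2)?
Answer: -12556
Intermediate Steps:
s(F, R) = 2 - R (s(F, R) = -(-2 + R) = 2 - R)
l(s(-1, 6))*3139 = (2 - 1*6)*3139 = (2 - 6)*3139 = -4*3139 = -12556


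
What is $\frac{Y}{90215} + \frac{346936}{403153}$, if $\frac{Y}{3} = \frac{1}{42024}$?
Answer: $\frac{438434028413073}{509477234113160} \approx 0.86056$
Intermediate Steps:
$Y = \frac{1}{14008}$ ($Y = \frac{3}{42024} = 3 \cdot \frac{1}{42024} = \frac{1}{14008} \approx 7.1388 \cdot 10^{-5}$)
$\frac{Y}{90215} + \frac{346936}{403153} = \frac{1}{14008 \cdot 90215} + \frac{346936}{403153} = \frac{1}{14008} \cdot \frac{1}{90215} + 346936 \cdot \frac{1}{403153} = \frac{1}{1263731720} + \frac{346936}{403153} = \frac{438434028413073}{509477234113160}$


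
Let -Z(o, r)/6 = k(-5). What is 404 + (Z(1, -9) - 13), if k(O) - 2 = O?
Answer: 409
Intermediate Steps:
k(O) = 2 + O
Z(o, r) = 18 (Z(o, r) = -6*(2 - 5) = -6*(-3) = 18)
404 + (Z(1, -9) - 13) = 404 + (18 - 13) = 404 + 5 = 409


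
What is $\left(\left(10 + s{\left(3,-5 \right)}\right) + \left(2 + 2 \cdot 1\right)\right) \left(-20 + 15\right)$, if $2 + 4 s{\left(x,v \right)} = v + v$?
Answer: $-55$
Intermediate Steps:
$s{\left(x,v \right)} = - \frac{1}{2} + \frac{v}{2}$ ($s{\left(x,v \right)} = - \frac{1}{2} + \frac{v + v}{4} = - \frac{1}{2} + \frac{2 v}{4} = - \frac{1}{2} + \frac{v}{2}$)
$\left(\left(10 + s{\left(3,-5 \right)}\right) + \left(2 + 2 \cdot 1\right)\right) \left(-20 + 15\right) = \left(\left(10 + \left(- \frac{1}{2} + \frac{1}{2} \left(-5\right)\right)\right) + \left(2 + 2 \cdot 1\right)\right) \left(-20 + 15\right) = \left(\left(10 - 3\right) + \left(2 + 2\right)\right) \left(-5\right) = \left(\left(10 - 3\right) + 4\right) \left(-5\right) = \left(7 + 4\right) \left(-5\right) = 11 \left(-5\right) = -55$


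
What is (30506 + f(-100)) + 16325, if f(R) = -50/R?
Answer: 93663/2 ≈ 46832.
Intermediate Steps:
(30506 + f(-100)) + 16325 = (30506 - 50/(-100)) + 16325 = (30506 - 50*(-1/100)) + 16325 = (30506 + ½) + 16325 = 61013/2 + 16325 = 93663/2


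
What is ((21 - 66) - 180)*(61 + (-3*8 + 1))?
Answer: -8550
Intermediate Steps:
((21 - 66) - 180)*(61 + (-3*8 + 1)) = (-45 - 180)*(61 + (-24 + 1)) = -225*(61 - 23) = -225*38 = -8550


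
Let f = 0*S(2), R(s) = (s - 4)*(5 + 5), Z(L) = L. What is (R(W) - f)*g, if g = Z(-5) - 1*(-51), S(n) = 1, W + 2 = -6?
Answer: -5520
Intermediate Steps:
W = -8 (W = -2 - 6 = -8)
R(s) = -40 + 10*s (R(s) = (-4 + s)*10 = -40 + 10*s)
f = 0 (f = 0*1 = 0)
g = 46 (g = -5 - 1*(-51) = -5 + 51 = 46)
(R(W) - f)*g = ((-40 + 10*(-8)) - 1*0)*46 = ((-40 - 80) + 0)*46 = (-120 + 0)*46 = -120*46 = -5520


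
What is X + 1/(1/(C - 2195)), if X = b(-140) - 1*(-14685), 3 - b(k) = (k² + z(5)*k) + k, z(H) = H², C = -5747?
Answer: -9214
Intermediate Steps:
b(k) = 3 - k² - 26*k (b(k) = 3 - ((k² + 5²*k) + k) = 3 - ((k² + 25*k) + k) = 3 - (k² + 26*k) = 3 + (-k² - 26*k) = 3 - k² - 26*k)
X = -1272 (X = (3 - 1*(-140)² - 26*(-140)) - 1*(-14685) = (3 - 1*19600 + 3640) + 14685 = (3 - 19600 + 3640) + 14685 = -15957 + 14685 = -1272)
X + 1/(1/(C - 2195)) = -1272 + 1/(1/(-5747 - 2195)) = -1272 + 1/(1/(-7942)) = -1272 + 1/(-1/7942) = -1272 - 7942 = -9214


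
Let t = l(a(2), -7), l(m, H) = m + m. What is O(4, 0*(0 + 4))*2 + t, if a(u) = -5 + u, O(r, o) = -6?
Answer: -18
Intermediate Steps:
l(m, H) = 2*m
t = -6 (t = 2*(-5 + 2) = 2*(-3) = -6)
O(4, 0*(0 + 4))*2 + t = -6*2 - 6 = -12 - 6 = -18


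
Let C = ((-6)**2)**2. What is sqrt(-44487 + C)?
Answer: 3*I*sqrt(4799) ≈ 207.82*I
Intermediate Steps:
C = 1296 (C = 36**2 = 1296)
sqrt(-44487 + C) = sqrt(-44487 + 1296) = sqrt(-43191) = 3*I*sqrt(4799)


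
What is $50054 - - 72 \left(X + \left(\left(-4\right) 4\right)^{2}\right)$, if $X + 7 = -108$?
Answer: $60206$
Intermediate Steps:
$X = -115$ ($X = -7 - 108 = -115$)
$50054 - - 72 \left(X + \left(\left(-4\right) 4\right)^{2}\right) = 50054 - - 72 \left(-115 + \left(\left(-4\right) 4\right)^{2}\right) = 50054 - - 72 \left(-115 + \left(-16\right)^{2}\right) = 50054 - - 72 \left(-115 + 256\right) = 50054 - \left(-72\right) 141 = 50054 - -10152 = 50054 + 10152 = 60206$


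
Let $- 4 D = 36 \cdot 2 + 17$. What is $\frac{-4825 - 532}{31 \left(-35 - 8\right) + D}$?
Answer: $\frac{21428}{5421} \approx 3.9528$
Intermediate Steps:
$D = - \frac{89}{4}$ ($D = - \frac{36 \cdot 2 + 17}{4} = - \frac{72 + 17}{4} = \left(- \frac{1}{4}\right) 89 = - \frac{89}{4} \approx -22.25$)
$\frac{-4825 - 532}{31 \left(-35 - 8\right) + D} = \frac{-4825 - 532}{31 \left(-35 - 8\right) - \frac{89}{4}} = - \frac{5357}{31 \left(-43\right) - \frac{89}{4}} = - \frac{5357}{-1333 - \frac{89}{4}} = - \frac{5357}{- \frac{5421}{4}} = \left(-5357\right) \left(- \frac{4}{5421}\right) = \frac{21428}{5421}$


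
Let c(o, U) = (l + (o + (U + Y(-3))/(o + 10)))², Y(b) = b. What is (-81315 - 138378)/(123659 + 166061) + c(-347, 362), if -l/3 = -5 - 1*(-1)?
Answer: 3716059508141203/32903210680 ≈ 1.1294e+5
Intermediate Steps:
l = 12 (l = -3*(-5 - 1*(-1)) = -3*(-5 + 1) = -3*(-4) = 12)
c(o, U) = (12 + o + (-3 + U)/(10 + o))² (c(o, U) = (12 + (o + (U - 3)/(o + 10)))² = (12 + (o + (-3 + U)/(10 + o)))² = (12 + o + (-3 + U)/(10 + o))²)
(-81315 - 138378)/(123659 + 166061) + c(-347, 362) = (-81315 - 138378)/(123659 + 166061) + (117 + 362 + (-347)² + 22*(-347))²/(10 - 347)² = -219693/289720 + (117 + 362 + 120409 - 7634)²/(-337)² = -219693*1/289720 + (1/113569)*113254² = -219693/289720 + (1/113569)*12826468516 = -219693/289720 + 12826468516/113569 = 3716059508141203/32903210680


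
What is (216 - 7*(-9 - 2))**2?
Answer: 85849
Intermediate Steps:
(216 - 7*(-9 - 2))**2 = (216 - 7*(-11))**2 = (216 + 77)**2 = 293**2 = 85849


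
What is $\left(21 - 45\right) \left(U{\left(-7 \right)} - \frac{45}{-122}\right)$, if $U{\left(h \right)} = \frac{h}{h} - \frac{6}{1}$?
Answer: $\frac{6780}{61} \approx 111.15$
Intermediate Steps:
$U{\left(h \right)} = -5$ ($U{\left(h \right)} = 1 - 6 = -5$)
$\left(21 - 45\right) \left(U{\left(-7 \right)} - \frac{45}{-122}\right) = \left(21 - 45\right) \left(-5 - \frac{45}{-122}\right) = \left(21 - 45\right) \left(-5 - - \frac{45}{122}\right) = - 24 \left(-5 + \frac{45}{122}\right) = \left(-24\right) \left(- \frac{565}{122}\right) = \frac{6780}{61}$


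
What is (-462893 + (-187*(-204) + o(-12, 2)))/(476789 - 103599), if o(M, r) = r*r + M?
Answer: -424753/373190 ≈ -1.1382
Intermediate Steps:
o(M, r) = M + r**2 (o(M, r) = r**2 + M = M + r**2)
(-462893 + (-187*(-204) + o(-12, 2)))/(476789 - 103599) = (-462893 + (-187*(-204) + (-12 + 2**2)))/(476789 - 103599) = (-462893 + (38148 + (-12 + 4)))/373190 = (-462893 + (38148 - 8))*(1/373190) = (-462893 + 38140)*(1/373190) = -424753*1/373190 = -424753/373190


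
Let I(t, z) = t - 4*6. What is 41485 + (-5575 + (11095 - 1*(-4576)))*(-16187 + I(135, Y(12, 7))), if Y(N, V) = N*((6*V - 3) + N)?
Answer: -162261811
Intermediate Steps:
Y(N, V) = N*(-3 + N + 6*V) (Y(N, V) = N*((-3 + 6*V) + N) = N*(-3 + N + 6*V))
I(t, z) = -24 + t (I(t, z) = t - 24 = -24 + t)
41485 + (-5575 + (11095 - 1*(-4576)))*(-16187 + I(135, Y(12, 7))) = 41485 + (-5575 + (11095 - 1*(-4576)))*(-16187 + (-24 + 135)) = 41485 + (-5575 + (11095 + 4576))*(-16187 + 111) = 41485 + (-5575 + 15671)*(-16076) = 41485 + 10096*(-16076) = 41485 - 162303296 = -162261811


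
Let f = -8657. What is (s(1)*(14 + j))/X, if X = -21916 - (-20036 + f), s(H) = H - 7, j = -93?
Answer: 158/2259 ≈ 0.069942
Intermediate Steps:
s(H) = -7 + H
X = 6777 (X = -21916 - (-20036 - 8657) = -21916 - 1*(-28693) = -21916 + 28693 = 6777)
(s(1)*(14 + j))/X = ((-7 + 1)*(14 - 93))/6777 = -6*(-79)*(1/6777) = 474*(1/6777) = 158/2259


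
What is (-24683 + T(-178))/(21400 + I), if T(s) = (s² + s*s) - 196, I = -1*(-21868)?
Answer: 38489/43268 ≈ 0.88955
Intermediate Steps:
I = 21868
T(s) = -196 + 2*s² (T(s) = (s² + s²) - 196 = 2*s² - 196 = -196 + 2*s²)
(-24683 + T(-178))/(21400 + I) = (-24683 + (-196 + 2*(-178)²))/(21400 + 21868) = (-24683 + (-196 + 2*31684))/43268 = (-24683 + (-196 + 63368))*(1/43268) = (-24683 + 63172)*(1/43268) = 38489*(1/43268) = 38489/43268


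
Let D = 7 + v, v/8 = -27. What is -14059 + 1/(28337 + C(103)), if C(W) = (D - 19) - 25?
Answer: -394832955/28084 ≈ -14059.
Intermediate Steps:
v = -216 (v = 8*(-27) = -216)
D = -209 (D = 7 - 216 = -209)
C(W) = -253 (C(W) = (-209 - 19) - 25 = -228 - 25 = -253)
-14059 + 1/(28337 + C(103)) = -14059 + 1/(28337 - 253) = -14059 + 1/28084 = -394832955/28084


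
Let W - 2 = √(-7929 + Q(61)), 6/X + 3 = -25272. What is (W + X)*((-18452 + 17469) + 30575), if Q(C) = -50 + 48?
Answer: 498566016/8425 + 29592*I*√7931 ≈ 59177.0 + 2.6353e+6*I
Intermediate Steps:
Q(C) = -2
X = -2/8425 (X = 6/(-3 - 25272) = 6/(-25275) = 6*(-1/25275) = -2/8425 ≈ -0.00023739)
W = 2 + I*√7931 (W = 2 + √(-7929 - 2) = 2 + √(-7931) = 2 + I*√7931 ≈ 2.0 + 89.056*I)
(W + X)*((-18452 + 17469) + 30575) = ((2 + I*√7931) - 2/8425)*((-18452 + 17469) + 30575) = (16848/8425 + I*√7931)*(-983 + 30575) = (16848/8425 + I*√7931)*29592 = 498566016/8425 + 29592*I*√7931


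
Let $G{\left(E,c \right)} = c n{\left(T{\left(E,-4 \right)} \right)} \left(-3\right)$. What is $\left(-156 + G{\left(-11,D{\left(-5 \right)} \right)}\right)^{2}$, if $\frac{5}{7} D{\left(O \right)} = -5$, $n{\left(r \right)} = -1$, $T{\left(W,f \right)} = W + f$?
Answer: $31329$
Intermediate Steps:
$D{\left(O \right)} = -7$ ($D{\left(O \right)} = \frac{7}{5} \left(-5\right) = -7$)
$G{\left(E,c \right)} = 3 c$ ($G{\left(E,c \right)} = c \left(-1\right) \left(-3\right) = - c \left(-3\right) = 3 c$)
$\left(-156 + G{\left(-11,D{\left(-5 \right)} \right)}\right)^{2} = \left(-156 + 3 \left(-7\right)\right)^{2} = \left(-156 - 21\right)^{2} = \left(-177\right)^{2} = 31329$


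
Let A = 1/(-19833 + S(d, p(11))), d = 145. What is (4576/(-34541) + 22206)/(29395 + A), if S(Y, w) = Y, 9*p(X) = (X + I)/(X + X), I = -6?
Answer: 1161611491120/1537682312663 ≈ 0.75543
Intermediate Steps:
p(X) = (-6 + X)/(18*X) (p(X) = ((X - 6)/(X + X))/9 = ((-6 + X)/((2*X)))/9 = ((-6 + X)*(1/(2*X)))/9 = ((-6 + X)/(2*X))/9 = (-6 + X)/(18*X))
A = -1/19688 (A = 1/(-19833 + 145) = 1/(-19688) = -1/19688 ≈ -5.0792e-5)
(4576/(-34541) + 22206)/(29395 + A) = (4576/(-34541) + 22206)/(29395 - 1/19688) = (4576*(-1/34541) + 22206)/(578728759/19688) = (-352/2657 + 22206)*(19688/578728759) = (59000990/2657)*(19688/578728759) = 1161611491120/1537682312663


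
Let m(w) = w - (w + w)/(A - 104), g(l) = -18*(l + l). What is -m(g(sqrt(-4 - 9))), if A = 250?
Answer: 2592*I*sqrt(13)/73 ≈ 128.02*I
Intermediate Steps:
g(l) = -36*l
m(w) = 72*w/73 (m(w) = w - (w + w)/(250 - 104) = w - 2*w/146 = w - w/73 = 72*w/73)
-m(g(sqrt(-4 - 9))) = -72*(-36*sqrt(-4 - 9))/73 = -72*(-36*I*sqrt(13))/73 = -(-2592)*I*sqrt(13)/73 = 2592*I*sqrt(13)/73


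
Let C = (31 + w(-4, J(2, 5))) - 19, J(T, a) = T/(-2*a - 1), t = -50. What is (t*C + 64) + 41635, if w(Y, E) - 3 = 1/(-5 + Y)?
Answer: 368591/9 ≈ 40955.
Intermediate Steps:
J(T, a) = T/(-1 - 2*a)
w(Y, E) = 3 + 1/(-5 + Y)
C = 134/9 (C = (31 + (-14 + 3*(-4))/(-5 - 4)) - 19 = (31 + (-14 - 12)/(-9)) - 19 = (31 - 1/9*(-26)) - 19 = (31 + 26/9) - 19 = 305/9 - 19 = 134/9 ≈ 14.889)
(t*C + 64) + 41635 = (-50*134/9 + 64) + 41635 = (-6700/9 + 64) + 41635 = -6124/9 + 41635 = 368591/9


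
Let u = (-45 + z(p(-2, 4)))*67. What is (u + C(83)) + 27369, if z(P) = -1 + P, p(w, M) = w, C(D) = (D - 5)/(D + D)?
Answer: 2004738/83 ≈ 24153.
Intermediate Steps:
C(D) = (-5 + D)/(2*D) (C(D) = (-5 + D)/((2*D)) = (-5 + D)*(1/(2*D)) = (-5 + D)/(2*D))
u = -3216 (u = (-45 + (-1 - 2))*67 = (-45 - 3)*67 = -48*67 = -3216)
(u + C(83)) + 27369 = (-3216 + (½)*(-5 + 83)/83) + 27369 = (-3216 + (½)*(1/83)*78) + 27369 = (-3216 + 39/83) + 27369 = -266889/83 + 27369 = 2004738/83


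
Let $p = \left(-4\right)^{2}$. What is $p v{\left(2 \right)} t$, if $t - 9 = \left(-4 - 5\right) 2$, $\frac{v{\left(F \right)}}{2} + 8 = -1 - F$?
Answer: $3168$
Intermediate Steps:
$v{\left(F \right)} = -18 - 2 F$ ($v{\left(F \right)} = -16 + 2 \left(-1 - F\right) = -16 - \left(2 + 2 F\right) = -18 - 2 F$)
$t = -9$ ($t = 9 + \left(-4 - 5\right) 2 = 9 - 18 = -9$)
$p = 16$
$p v{\left(2 \right)} t = 16 \left(-18 - 4\right) \left(-9\right) = 16 \left(-22\right) \left(-9\right) = \left(-352\right) \left(-9\right) = 3168$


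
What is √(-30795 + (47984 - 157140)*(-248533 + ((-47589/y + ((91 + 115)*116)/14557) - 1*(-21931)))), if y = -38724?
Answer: 4*√3411355825034063652175423/46975439 ≈ 1.5727e+5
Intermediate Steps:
√(-30795 + (47984 - 157140)*(-248533 + ((-47589/y + ((91 + 115)*116)/14557) - 1*(-21931)))) = √(-30795 + (47984 - 157140)*(-248533 + ((-47589/(-38724) + ((91 + 115)*116)/14557) - 1*(-21931)))) = √(-30795 - 109156*(-248533 + ((-47589*(-1/38724) + (206*116)*(1/14557)) + 21931))) = √(-30795 - 109156*(-248533 + ((15863/12908 + 23896*(1/14557)) + 21931))) = √(-30795 - 109156*(-248533 + ((15863/12908 + 23896/14557) + 21931))) = √(-30795 - 109156*(-248533 + (539367259/187901756 + 21931))) = √(-30795 - 109156*(-248533 + 4121412778095/187901756)) = √(-30795 - 109156*(-42578374345853/187901756)) = √(-30795 + 1161921257523982517/46975439) = √(1161919810915338512/46975439) = 4*√3411355825034063652175423/46975439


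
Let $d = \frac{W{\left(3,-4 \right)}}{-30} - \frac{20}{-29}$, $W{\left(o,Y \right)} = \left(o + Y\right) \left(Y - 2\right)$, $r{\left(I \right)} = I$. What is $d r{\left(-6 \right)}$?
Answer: $- \frac{426}{145} \approx -2.9379$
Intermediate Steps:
$W{\left(o,Y \right)} = \left(-2 + Y\right) \left(Y + o\right)$ ($W{\left(o,Y \right)} = \left(Y + o\right) \left(-2 + Y\right) = \left(-2 + Y\right) \left(Y + o\right)$)
$d = \frac{71}{145}$ ($d = \frac{\left(-4\right)^{2} - -8 - 6 - 12}{-30} - \frac{20}{-29} = \left(16 + 8 - 6 - 12\right) \left(- \frac{1}{30}\right) - - \frac{20}{29} = 6 \left(- \frac{1}{30}\right) + \frac{20}{29} = - \frac{1}{5} + \frac{20}{29} = \frac{71}{145} \approx 0.48966$)
$d r{\left(-6 \right)} = \frac{71}{145} \left(-6\right) = - \frac{426}{145}$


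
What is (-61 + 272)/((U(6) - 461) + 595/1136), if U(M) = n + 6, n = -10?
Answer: -239696/527645 ≈ -0.45428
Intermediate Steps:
U(M) = -4 (U(M) = -10 + 6 = -4)
(-61 + 272)/((U(6) - 461) + 595/1136) = (-61 + 272)/((-4 - 461) + 595/1136) = 211/(-465 + 595*(1/1136)) = 211/(-465 + 595/1136) = 211/(-527645/1136) = 211*(-1136/527645) = -239696/527645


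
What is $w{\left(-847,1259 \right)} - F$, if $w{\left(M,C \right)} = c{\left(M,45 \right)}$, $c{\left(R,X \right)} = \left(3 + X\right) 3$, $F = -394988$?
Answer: $395132$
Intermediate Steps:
$c{\left(R,X \right)} = 9 + 3 X$
$w{\left(M,C \right)} = 144$ ($w{\left(M,C \right)} = 9 + 3 \cdot 45 = 9 + 135 = 144$)
$w{\left(-847,1259 \right)} - F = 144 - -394988 = 144 + 394988 = 395132$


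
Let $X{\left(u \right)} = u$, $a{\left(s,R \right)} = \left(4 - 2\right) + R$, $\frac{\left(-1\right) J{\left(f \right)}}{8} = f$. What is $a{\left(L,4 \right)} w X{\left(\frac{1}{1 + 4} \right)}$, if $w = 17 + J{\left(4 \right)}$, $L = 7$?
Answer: $-18$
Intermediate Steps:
$J{\left(f \right)} = - 8 f$
$w = -15$ ($w = 17 - 32 = -15$)
$a{\left(s,R \right)} = 2 + R$
$a{\left(L,4 \right)} w X{\left(\frac{1}{1 + 4} \right)} = \frac{\left(2 + 4\right) \left(-15\right)}{1 + 4} = \frac{6 \left(-15\right)}{5} = \left(-90\right) \frac{1}{5} = -18$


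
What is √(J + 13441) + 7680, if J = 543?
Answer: 7680 + 4*√874 ≈ 7798.3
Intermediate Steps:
√(J + 13441) + 7680 = √(543 + 13441) + 7680 = √13984 + 7680 = 4*√874 + 7680 = 7680 + 4*√874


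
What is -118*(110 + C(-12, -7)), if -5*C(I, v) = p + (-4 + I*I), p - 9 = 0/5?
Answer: -47318/5 ≈ -9463.6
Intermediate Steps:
p = 9 (p = 9 + 0/5 = 9 + 0*(1/5) = 9 + 0 = 9)
C(I, v) = -1 - I**2/5 (C(I, v) = -(9 + (-4 + I*I))/5 = -(9 + (-4 + I**2))/5 = -(5 + I**2)/5 = -1 - I**2/5)
-118*(110 + C(-12, -7)) = -118*(110 + (-1 - 1/5*(-12)**2)) = -118*(110 + (-1 - 1/5*144)) = -118*(110 + (-1 - 144/5)) = -118*(110 - 149/5) = -118*401/5 = -47318/5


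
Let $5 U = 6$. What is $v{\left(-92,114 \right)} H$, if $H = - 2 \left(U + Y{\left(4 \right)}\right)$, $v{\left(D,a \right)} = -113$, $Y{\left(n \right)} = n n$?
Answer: $\frac{19436}{5} \approx 3887.2$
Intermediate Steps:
$U = \frac{6}{5}$ ($U = \frac{1}{5} \cdot 6 = \frac{6}{5} \approx 1.2$)
$Y{\left(n \right)} = n^{2}$
$H = - \frac{172}{5}$ ($H = - 2 \left(\frac{6}{5} + 4^{2}\right) = - 2 \left(\frac{6}{5} + 16\right) = \left(-2\right) \frac{86}{5} = - \frac{172}{5} \approx -34.4$)
$v{\left(-92,114 \right)} H = \left(-113\right) \left(- \frac{172}{5}\right) = \frac{19436}{5}$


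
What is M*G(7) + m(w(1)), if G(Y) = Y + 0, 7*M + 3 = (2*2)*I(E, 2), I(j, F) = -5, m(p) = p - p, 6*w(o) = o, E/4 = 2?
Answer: -23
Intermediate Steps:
E = 8 (E = 4*2 = 8)
w(o) = o/6
m(p) = 0
M = -23/7 (M = -3/7 + ((2*2)*(-5))/7 = -3/7 + (4*(-5))/7 = -3/7 + (1/7)*(-20) = -3/7 - 20/7 = -23/7 ≈ -3.2857)
G(Y) = Y
M*G(7) + m(w(1)) = -23/7*7 + 0 = -23 + 0 = -23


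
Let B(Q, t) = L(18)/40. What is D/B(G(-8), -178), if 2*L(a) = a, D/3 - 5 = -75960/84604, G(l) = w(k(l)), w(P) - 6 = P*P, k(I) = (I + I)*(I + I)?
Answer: 3470600/63453 ≈ 54.696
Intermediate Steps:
k(I) = 4*I² (k(I) = (2*I)*(2*I) = 4*I²)
w(P) = 6 + P² (w(P) = 6 + P*P = 6 + P²)
G(l) = 6 + 16*l⁴ (G(l) = 6 + (4*l²)² = 6 + 16*l⁴)
D = 260295/21151 (D = 15 + 3*(-75960/84604) = 15 + 3*(-75960*1/84604) = 15 + 3*(-18990/21151) = 15 - 56970/21151 = 260295/21151 ≈ 12.307)
L(a) = a/2
B(Q, t) = 9/40 (B(Q, t) = ((½)*18)/40 = 9*(1/40) = 9/40)
D/B(G(-8), -178) = 260295/(21151*(9/40)) = (260295/21151)*(40/9) = 3470600/63453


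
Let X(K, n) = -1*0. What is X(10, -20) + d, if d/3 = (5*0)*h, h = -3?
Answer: 0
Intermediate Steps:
X(K, n) = 0
d = 0 (d = 3*((5*0)*(-3)) = 3*(0*(-3)) = 3*0 = 0)
X(10, -20) + d = 0 + 0 = 0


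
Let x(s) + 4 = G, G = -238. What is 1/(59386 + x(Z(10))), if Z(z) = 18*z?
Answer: 1/59144 ≈ 1.6908e-5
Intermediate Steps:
x(s) = -242 (x(s) = -4 - 238 = -242)
1/(59386 + x(Z(10))) = 1/(59386 - 242) = 1/59144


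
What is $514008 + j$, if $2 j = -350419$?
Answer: $\frac{677597}{2} \approx 3.388 \cdot 10^{5}$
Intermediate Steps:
$j = - \frac{350419}{2}$ ($j = \frac{1}{2} \left(-350419\right) = - \frac{350419}{2} \approx -1.7521 \cdot 10^{5}$)
$514008 + j = 514008 - \frac{350419}{2} = \frac{677597}{2}$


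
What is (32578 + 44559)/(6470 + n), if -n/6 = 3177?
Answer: -77137/12592 ≈ -6.1259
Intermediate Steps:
n = -19062 (n = -6*3177 = -19062)
(32578 + 44559)/(6470 + n) = (32578 + 44559)/(6470 - 19062) = 77137/(-12592) = 77137*(-1/12592) = -77137/12592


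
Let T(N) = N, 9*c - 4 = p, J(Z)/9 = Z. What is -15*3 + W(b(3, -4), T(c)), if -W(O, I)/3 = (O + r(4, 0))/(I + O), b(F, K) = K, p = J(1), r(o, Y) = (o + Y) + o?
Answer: -927/23 ≈ -40.304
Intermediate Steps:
J(Z) = 9*Z
r(o, Y) = Y + 2*o (r(o, Y) = (Y + o) + o = Y + 2*o)
p = 9 (p = 9*1 = 9)
c = 13/9 (c = 4/9 + (⅑)*9 = 4/9 + 1 = 13/9 ≈ 1.4444)
W(O, I) = -3*(8 + O)/(I + O) (W(O, I) = -3*(O + (0 + 2*4))/(I + O) = -3*(O + (0 + 8))/(I + O) = -3*(O + 8)/(I + O) = -3*(8 + O)/(I + O))
-15*3 + W(b(3, -4), T(c)) = -15*3 + 3*(-8 - 1*(-4))/(13/9 - 4) = -45 + 3*(-8 + 4)/(-23/9) = -45 + 3*(-9/23)*(-4) = -45 + 108/23 = -927/23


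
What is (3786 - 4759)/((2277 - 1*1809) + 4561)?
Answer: -973/5029 ≈ -0.19348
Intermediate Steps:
(3786 - 4759)/((2277 - 1*1809) + 4561) = -973/((2277 - 1809) + 4561) = -973/(468 + 4561) = -973/5029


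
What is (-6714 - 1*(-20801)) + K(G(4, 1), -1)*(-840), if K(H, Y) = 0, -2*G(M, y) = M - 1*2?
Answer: 14087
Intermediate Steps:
G(M, y) = 1 - M/2 (G(M, y) = -(M - 1*2)/2 = -(M - 2)/2 = -(-2 + M)/2 = 1 - M/2)
(-6714 - 1*(-20801)) + K(G(4, 1), -1)*(-840) = (-6714 - 1*(-20801)) + 0*(-840) = (-6714 + 20801) + 0 = 14087 + 0 = 14087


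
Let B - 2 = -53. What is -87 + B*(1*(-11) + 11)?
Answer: -87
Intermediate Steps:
B = -51 (B = 2 - 53 = -51)
-87 + B*(1*(-11) + 11) = -87 - 51*(1*(-11) + 11) = -87 - 51*(-11 + 11) = -87 - 51*0 = -87 + 0 = -87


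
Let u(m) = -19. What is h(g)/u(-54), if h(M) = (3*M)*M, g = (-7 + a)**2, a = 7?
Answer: 0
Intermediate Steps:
g = 0 (g = (-7 + 7)**2 = 0**2 = 0)
h(M) = 3*M**2
h(g)/u(-54) = (3*0**2)/(-19) = (3*0)*(-1/19) = 0*(-1/19) = 0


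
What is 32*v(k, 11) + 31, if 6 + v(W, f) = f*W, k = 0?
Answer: -161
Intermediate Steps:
v(W, f) = -6 + W*f (v(W, f) = -6 + f*W = -6 + W*f)
32*v(k, 11) + 31 = 32*(-6 + 0*11) + 31 = 32*(-6 + 0) + 31 = 32*(-6) + 31 = -192 + 31 = -161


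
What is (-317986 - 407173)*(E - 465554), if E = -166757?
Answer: 458526012449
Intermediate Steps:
(-317986 - 407173)*(E - 465554) = (-317986 - 407173)*(-166757 - 465554) = -725159*(-632311) = 458526012449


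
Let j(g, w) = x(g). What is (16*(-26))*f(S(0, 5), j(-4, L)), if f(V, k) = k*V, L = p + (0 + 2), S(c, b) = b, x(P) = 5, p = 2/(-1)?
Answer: -10400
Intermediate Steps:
p = -2 (p = 2*(-1) = -2)
L = 0 (L = -2 + (0 + 2) = -2 + 2 = 0)
j(g, w) = 5
f(V, k) = V*k
(16*(-26))*f(S(0, 5), j(-4, L)) = (16*(-26))*(5*5) = -416*25 = -10400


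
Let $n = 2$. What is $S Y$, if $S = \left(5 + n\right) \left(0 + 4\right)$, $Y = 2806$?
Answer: $78568$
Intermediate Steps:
$S = 28$ ($S = \left(5 + 2\right) \left(0 + 4\right) = 7 \cdot 4 = 28$)
$S Y = 28 \cdot 2806 = 78568$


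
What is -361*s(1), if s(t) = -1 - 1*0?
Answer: 361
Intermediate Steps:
s(t) = -1 (s(t) = -1 + 0 = -1)
-361*s(1) = -361*(-1) = 361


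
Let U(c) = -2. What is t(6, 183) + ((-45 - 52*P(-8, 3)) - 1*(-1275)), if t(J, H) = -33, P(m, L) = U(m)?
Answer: 1301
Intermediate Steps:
P(m, L) = -2
t(6, 183) + ((-45 - 52*P(-8, 3)) - 1*(-1275)) = -33 + ((-45 - 52*(-2)) - 1*(-1275)) = -33 + ((-45 + 104) + 1275) = -33 + (59 + 1275) = -33 + 1334 = 1301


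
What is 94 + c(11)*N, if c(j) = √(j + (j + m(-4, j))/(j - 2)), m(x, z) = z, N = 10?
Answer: 392/3 ≈ 130.67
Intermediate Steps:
c(j) = √(j + 2*j/(-2 + j)) (c(j) = √(j + (j + j)/(j - 2)) = √(j + (2*j)/(-2 + j)) = √(j + 2*j/(-2 + j)))
94 + c(11)*N = 94 + √(11²/(-2 + 11))*10 = 94 + √(121/9)*10 = 94 + (11/3)*10 = 94 + 110/3 = 392/3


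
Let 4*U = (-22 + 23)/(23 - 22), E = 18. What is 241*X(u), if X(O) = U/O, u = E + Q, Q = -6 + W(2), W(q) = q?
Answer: 241/56 ≈ 4.3036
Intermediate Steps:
Q = -4 (Q = -6 + 2 = -4)
U = ¼ (U = ((-22 + 23)/(23 - 22))/4 = (1/1)/4 = (1*1)/4 = (¼)*1 = ¼ ≈ 0.25000)
u = 14 (u = 18 - 4 = 14)
X(O) = 1/(4*O)
241*X(u) = 241*((¼)/14) = 241*((¼)*(1/14)) = 241*(1/56) = 241/56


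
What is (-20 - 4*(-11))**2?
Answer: 576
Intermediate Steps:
(-20 - 4*(-11))**2 = (-20 + 44)**2 = 24**2 = 576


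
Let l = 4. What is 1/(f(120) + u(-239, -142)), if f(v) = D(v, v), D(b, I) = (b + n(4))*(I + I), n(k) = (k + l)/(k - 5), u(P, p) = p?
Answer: 1/26738 ≈ 3.7400e-5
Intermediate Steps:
n(k) = (4 + k)/(-5 + k) (n(k) = (k + 4)/(k - 5) = (4 + k)/(-5 + k))
D(b, I) = 2*I*(-8 + b) (D(b, I) = (b + (4 + 4)/(-5 + 4))*(I + I) = (b + 8/(-1))*(2*I) = (b - 1*8)*(2*I) = (b - 8)*(2*I) = (-8 + b)*(2*I) = 2*I*(-8 + b))
f(v) = 2*v*(-8 + v)
1/(f(120) + u(-239, -142)) = 1/(2*120*(-8 + 120) - 142) = 1/(2*120*112 - 142) = 1/(26880 - 142) = 1/26738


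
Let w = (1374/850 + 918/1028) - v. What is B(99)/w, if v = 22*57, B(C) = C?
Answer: -7208850/91129369 ≈ -0.079106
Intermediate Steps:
v = 1254
w = -273388107/218450 (w = (1374/850 + 918/1028) - 1*1254 = (1374*(1/850) + 918*(1/1028)) - 1254 = (687/425 + 459/514) - 1254 = 548193/218450 - 1254 = -273388107/218450 ≈ -1251.5)
B(99)/w = 99/(-273388107/218450) = 99*(-218450/273388107) = -7208850/91129369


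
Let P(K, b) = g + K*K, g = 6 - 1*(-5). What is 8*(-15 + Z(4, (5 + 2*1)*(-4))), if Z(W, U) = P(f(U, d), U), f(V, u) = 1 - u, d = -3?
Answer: 96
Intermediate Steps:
g = 11 (g = 6 + 5 = 11)
P(K, b) = 11 + K² (P(K, b) = 11 + K*K = 11 + K²)
Z(W, U) = 27 (Z(W, U) = 11 + (1 - 1*(-3))² = 11 + (1 + 3)² = 11 + 4² = 11 + 16 = 27)
8*(-15 + Z(4, (5 + 2*1)*(-4))) = 8*(-15 + 27) = 8*12 = 96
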